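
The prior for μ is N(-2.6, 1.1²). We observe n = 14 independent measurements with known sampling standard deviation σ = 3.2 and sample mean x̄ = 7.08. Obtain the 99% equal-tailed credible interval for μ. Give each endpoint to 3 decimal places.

[1.694, 5.172]

Posterior precision = 1/1.1² + 14/3.2² = 0.8264 + 1.3672 = 2.1936, so posterior SD = 0.6752.
Posterior mean = (-2.6/1.1² + 14·7.08/3.2²) / 2.1936 = 3.4331.
Interval: 3.4331 ± 2.576 × 0.6752 → [1.694, 5.172].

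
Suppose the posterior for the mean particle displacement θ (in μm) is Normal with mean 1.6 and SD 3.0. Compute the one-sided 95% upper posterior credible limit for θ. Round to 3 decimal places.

Need U with P(θ ≤ U) = 0.95: U = 1.6 + z_{0.05}·3.0.
z = 1.645; U = 1.6 + 1.645 × 3.0 = 6.535.

6.535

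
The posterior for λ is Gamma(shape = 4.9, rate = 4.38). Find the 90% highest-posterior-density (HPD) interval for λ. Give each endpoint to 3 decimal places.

The posterior is unimodal and skewed, so the HPD interval has equal density at both endpoints and is the shortest 90% interval.
Solving f(0.331) = f(1.876) with F(1.876) − F(0.331) = 0.90 gives [0.331, 1.876].
For comparison, the equal-tailed interval is [0.436, 2.058]; the HPD is narrower and shifted toward the mode.

[0.331, 1.876]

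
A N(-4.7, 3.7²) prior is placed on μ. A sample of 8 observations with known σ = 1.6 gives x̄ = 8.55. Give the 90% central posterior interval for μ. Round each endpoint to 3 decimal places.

Posterior precision = 1/3.7² + 8/1.6² = 0.0730 + 3.1250 = 3.1980, so posterior SD = 0.5592.
Posterior mean = (-4.7/3.7² + 8·8.55/1.6²) / 3.1980 = 8.2474.
Interval: 8.2474 ± 1.645 × 0.5592 → [7.328, 9.167].

[7.328, 9.167]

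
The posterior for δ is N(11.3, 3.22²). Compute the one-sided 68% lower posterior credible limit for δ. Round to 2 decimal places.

Need L with P(δ ≥ L) = 0.68: L = 11.3 − z_{0.32}·3.22.
z = 0.468; L = 11.3 − 0.468 × 3.22 = 9.79.

9.79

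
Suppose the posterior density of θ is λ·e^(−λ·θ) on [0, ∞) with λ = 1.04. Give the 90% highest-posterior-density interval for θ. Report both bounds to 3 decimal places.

The exponential density is strictly decreasing on [0, ∞), so the HPD interval is anchored at 0: [0, q] with P(θ ≤ q) = 0.90.
q = −ln(1 − 0.90) / 1.04 = 2.3026 / 1.04 = 2.214.

[0.000, 2.214]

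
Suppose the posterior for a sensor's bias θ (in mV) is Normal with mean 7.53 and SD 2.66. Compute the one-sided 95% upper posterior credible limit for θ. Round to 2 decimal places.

Need U with P(θ ≤ U) = 0.95: U = 7.53 + z_{0.05}·2.66.
z = 1.645; U = 7.53 + 1.645 × 2.66 = 11.91.

11.91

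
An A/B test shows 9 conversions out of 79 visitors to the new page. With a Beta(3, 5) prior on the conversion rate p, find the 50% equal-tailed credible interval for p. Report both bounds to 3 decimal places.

Posterior: Beta(3+9, 5+70) = Beta(12, 75).
Equal-tailed 50% interval: the 0.25 and 0.75 quantiles of Beta(12, 75).
Posterior mean ≈ 0.138, SD ≈ 0.037; a Normal approximation gives roughly [0.113, 0.163].
Exact: F⁻¹(0.25) = 0.112; F⁻¹(0.75) = 0.161.

[0.112, 0.161]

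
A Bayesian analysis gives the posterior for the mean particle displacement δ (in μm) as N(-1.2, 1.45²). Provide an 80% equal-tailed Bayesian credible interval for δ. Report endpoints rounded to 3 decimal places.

[-3.058, 0.658]

The posterior is symmetric, so the 80% equal-tailed interval is δ = -1.2 ± z·1.45 with z = 1.282.
Half-width: 1.282 × 1.45 = 1.858.
-1.2 − 1.858 = -3.058; -1.2 + 1.858 = 0.658.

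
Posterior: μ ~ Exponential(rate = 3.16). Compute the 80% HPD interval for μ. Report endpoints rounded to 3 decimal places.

[0.000, 0.509]

The exponential density is strictly decreasing on [0, ∞), so the HPD interval is anchored at 0: [0, q] with P(μ ≤ q) = 0.80.
q = −ln(1 − 0.80) / 3.16 = 1.6094 / 3.16 = 0.509.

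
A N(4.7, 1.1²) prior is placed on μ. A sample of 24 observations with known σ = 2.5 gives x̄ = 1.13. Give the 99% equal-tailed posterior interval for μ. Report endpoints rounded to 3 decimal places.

[0.570, 2.955]

Posterior precision = 1/1.1² + 24/2.5² = 0.8264 + 3.8400 = 4.6664, so posterior SD = 0.4629.
Posterior mean = (4.7/1.1² + 24·1.13/2.5²) / 4.6664 = 1.7623.
Interval: 1.7623 ± 2.576 × 0.4629 → [0.570, 2.955].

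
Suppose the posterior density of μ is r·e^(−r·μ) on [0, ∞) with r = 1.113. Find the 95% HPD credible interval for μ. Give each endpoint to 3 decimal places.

[0.000, 2.692]

The exponential density is strictly decreasing on [0, ∞), so the HPD interval is anchored at 0: [0, q] with P(μ ≤ q) = 0.95.
q = −ln(1 − 0.95) / 1.113 = 2.9957 / 1.113 = 2.692.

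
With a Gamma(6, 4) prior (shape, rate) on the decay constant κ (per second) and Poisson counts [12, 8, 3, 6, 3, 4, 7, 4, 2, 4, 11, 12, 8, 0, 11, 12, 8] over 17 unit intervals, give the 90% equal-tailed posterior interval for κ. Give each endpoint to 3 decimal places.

Posterior: Gamma(6+115, 4+17) = Gamma(121, 21) (shape, rate).
Equal-tailed 90% interval: Gamma(121, 21) quantiles at 0.05 and 0.95.
Posterior mean ≈ 5.762, SD ≈ 0.524; a Normal approximation gives roughly [4.900, 6.623].
Exact: lower = 4.928; upper = 6.650.

[4.928, 6.650]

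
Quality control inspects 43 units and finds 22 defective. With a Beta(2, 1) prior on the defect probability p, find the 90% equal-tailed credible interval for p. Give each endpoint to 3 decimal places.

Posterior: Beta(2+22, 1+21) = Beta(24, 22).
Equal-tailed 90% interval: the 0.05 and 0.95 quantiles of Beta(24, 22).
Posterior mean ≈ 0.522, SD ≈ 0.073; a Normal approximation gives roughly [0.402, 0.642].
Exact: F⁻¹(0.05) = 0.401; F⁻¹(0.95) = 0.641.

[0.401, 0.641]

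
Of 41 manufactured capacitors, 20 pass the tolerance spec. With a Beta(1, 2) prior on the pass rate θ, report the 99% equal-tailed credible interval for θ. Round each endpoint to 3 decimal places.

[0.291, 0.667]

Posterior: Beta(1+20, 2+21) = Beta(21, 23).
Equal-tailed 99% interval: the 0.005 and 0.995 quantiles of Beta(21, 23).
Posterior mean ≈ 0.477, SD ≈ 0.074; a Normal approximation gives roughly [0.285, 0.669].
Exact: F⁻¹(0.005) = 0.291; F⁻¹(0.995) = 0.667.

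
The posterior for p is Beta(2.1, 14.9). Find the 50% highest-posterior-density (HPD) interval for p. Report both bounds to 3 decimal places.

[0.036, 0.128]

The posterior is unimodal and skewed, so the HPD interval has equal density at both endpoints and is the shortest 50% interval.
Solving f(0.036) = f(0.128) with F(0.128) − F(0.036) = 0.50 gives [0.036, 0.128].
For comparison, the equal-tailed interval is [0.065, 0.167]; the HPD is narrower and shifted toward the mode.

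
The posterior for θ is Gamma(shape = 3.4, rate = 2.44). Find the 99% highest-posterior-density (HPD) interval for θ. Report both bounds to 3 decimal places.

The posterior is unimodal and skewed, so the HPD interval has equal density at both endpoints and is the shortest 99% interval.
Solving f(0.091) = f(3.746) with F(3.746) − F(0.091) = 0.99 gives [0.091, 3.746].
For comparison, the equal-tailed interval is [0.189, 4.085]; the HPD is narrower and shifted toward the mode.

[0.091, 3.746]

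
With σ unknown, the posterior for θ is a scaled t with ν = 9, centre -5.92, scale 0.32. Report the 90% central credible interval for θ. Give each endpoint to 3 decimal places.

[-6.507, -5.333]

The t_9 distribution is symmetric; the 90% interval is -5.92 ± t·0.32 with t_{0.95,9} = 1.833.
Half-width: 1.833 × 0.32 = 0.587.
-5.92 − 0.587 = -6.507; -5.92 + 0.587 = -5.333.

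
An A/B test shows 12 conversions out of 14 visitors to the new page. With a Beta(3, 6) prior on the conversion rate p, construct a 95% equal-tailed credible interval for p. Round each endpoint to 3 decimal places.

Posterior: Beta(3+12, 6+2) = Beta(15, 8).
Equal-tailed 95% interval: the 0.025 and 0.975 quantiles of Beta(15, 8).
Posterior mean ≈ 0.652, SD ≈ 0.097; a Normal approximation gives roughly [0.462, 0.843].
Exact: F⁻¹(0.025) = 0.451; F⁻¹(0.975) = 0.828.

[0.451, 0.828]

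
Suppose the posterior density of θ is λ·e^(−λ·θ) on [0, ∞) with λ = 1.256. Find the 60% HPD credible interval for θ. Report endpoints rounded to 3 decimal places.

The exponential density is strictly decreasing on [0, ∞), so the HPD interval is anchored at 0: [0, q] with P(θ ≤ q) = 0.60.
q = −ln(1 − 0.60) / 1.256 = 0.9163 / 1.256 = 0.730.

[0.000, 0.730]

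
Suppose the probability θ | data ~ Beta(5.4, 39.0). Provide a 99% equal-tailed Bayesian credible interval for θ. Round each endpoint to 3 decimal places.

Posterior: Beta(5.4, 39.0).
Equal-tailed 99% interval: the 0.005 and 0.995 quantiles of Beta(5.4, 39.0).
Posterior mean ≈ 0.122, SD ≈ 0.049; a Normal approximation gives roughly [-0.003, 0.247].
Exact: F⁻¹(0.005) = 0.030; F⁻¹(0.995) = 0.275.

[0.030, 0.275]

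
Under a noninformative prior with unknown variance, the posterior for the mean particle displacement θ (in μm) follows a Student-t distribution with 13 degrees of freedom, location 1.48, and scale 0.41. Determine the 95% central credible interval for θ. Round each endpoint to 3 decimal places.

[0.594, 2.366]

The t_13 distribution is symmetric; the 95% interval is 1.48 ± t·0.41 with t_{0.975,13} = 2.160.
Half-width: 2.160 × 0.41 = 0.886.
1.48 − 0.886 = 0.594; 1.48 + 0.886 = 2.366.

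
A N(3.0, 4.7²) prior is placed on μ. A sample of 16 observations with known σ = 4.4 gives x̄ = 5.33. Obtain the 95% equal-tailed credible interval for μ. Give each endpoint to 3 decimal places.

[3.110, 7.308]

Posterior precision = 1/4.7² + 16/4.4² = 0.0453 + 0.8264 = 0.8717, so posterior SD = 1.0711.
Posterior mean = (3.0/4.7² + 16·5.33/4.4²) / 0.8717 = 5.2090.
Interval: 5.2090 ± 1.960 × 1.0711 → [3.110, 7.308].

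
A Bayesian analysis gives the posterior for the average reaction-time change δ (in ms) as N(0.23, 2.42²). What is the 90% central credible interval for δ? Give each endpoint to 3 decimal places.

The posterior is symmetric, so the 90% equal-tailed interval is δ = 0.23 ± z·2.42 with z = 1.645.
Half-width: 1.645 × 2.42 = 3.981.
0.23 − 3.981 = -3.751; 0.23 + 3.981 = 4.211.

[-3.751, 4.211]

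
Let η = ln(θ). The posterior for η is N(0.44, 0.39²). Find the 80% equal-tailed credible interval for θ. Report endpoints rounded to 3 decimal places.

On the log scale the 80% interval is 0.44 ± 1.282 × 0.39 = [-0.0598, 0.9398].
Exponentiate: [e^-0.0598, e^0.9398] = [0.942, 2.559].

[0.942, 2.559]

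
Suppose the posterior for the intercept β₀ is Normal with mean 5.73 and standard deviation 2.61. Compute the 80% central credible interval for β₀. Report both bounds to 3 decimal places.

The posterior is symmetric, so the 80% equal-tailed interval is β₀ = 5.73 ± z·2.61 with z = 1.282.
Half-width: 1.282 × 2.61 = 3.345.
5.73 − 3.345 = 2.385; 5.73 + 3.345 = 9.075.

[2.385, 9.075]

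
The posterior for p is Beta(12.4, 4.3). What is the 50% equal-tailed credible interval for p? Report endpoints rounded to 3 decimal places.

[0.676, 0.819]

Posterior: Beta(12.4, 4.3).
Equal-tailed 50% interval: the 0.25 and 0.75 quantiles of Beta(12.4, 4.3).
Posterior mean ≈ 0.743, SD ≈ 0.104; a Normal approximation gives roughly [0.672, 0.813].
Exact: F⁻¹(0.25) = 0.676; F⁻¹(0.75) = 0.819.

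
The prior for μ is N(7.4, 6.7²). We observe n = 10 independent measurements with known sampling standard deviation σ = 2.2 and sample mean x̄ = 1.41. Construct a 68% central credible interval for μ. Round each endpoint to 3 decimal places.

Posterior precision = 1/6.7² + 10/2.2² = 0.0223 + 2.0661 = 2.0884, so posterior SD = 0.6920.
Posterior mean = (7.4/6.7² + 10·1.41/2.2²) / 2.0884 = 1.4739.
Interval: 1.4739 ± 0.994 × 0.6920 → [0.786, 2.162].

[0.786, 2.162]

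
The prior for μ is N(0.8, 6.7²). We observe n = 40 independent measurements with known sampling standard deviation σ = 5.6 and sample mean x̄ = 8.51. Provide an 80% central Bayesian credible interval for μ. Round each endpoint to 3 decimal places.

[7.253, 9.503]

Posterior precision = 1/6.7² + 40/5.6² = 0.0223 + 1.2755 = 1.2978, so posterior SD = 0.8778.
Posterior mean = (0.8/6.7² + 40·8.51/5.6²) / 1.2978 = 8.3777.
Interval: 8.3777 ± 1.282 × 0.8778 → [7.253, 9.503].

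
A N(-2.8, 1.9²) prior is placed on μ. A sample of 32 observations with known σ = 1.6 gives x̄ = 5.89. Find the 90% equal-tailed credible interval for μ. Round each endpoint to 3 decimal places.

[5.241, 6.162]

Posterior precision = 1/1.9² + 32/1.6² = 0.2770 + 12.5000 = 12.7770, so posterior SD = 0.2798.
Posterior mean = (-2.8/1.9² + 32·5.89/1.6²) / 12.7770 = 5.7016.
Interval: 5.7016 ± 1.645 × 0.2798 → [5.241, 6.162].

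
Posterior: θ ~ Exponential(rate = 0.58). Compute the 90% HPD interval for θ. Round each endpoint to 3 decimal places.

The exponential density is strictly decreasing on [0, ∞), so the HPD interval is anchored at 0: [0, q] with P(θ ≤ q) = 0.90.
q = −ln(1 − 0.90) / 0.58 = 2.3026 / 0.58 = 3.970.

[0.000, 3.970]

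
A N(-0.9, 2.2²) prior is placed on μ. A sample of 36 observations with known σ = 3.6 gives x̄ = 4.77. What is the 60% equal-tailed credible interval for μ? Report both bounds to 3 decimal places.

Posterior precision = 1/2.2² + 36/3.6² = 0.2066 + 2.7778 = 2.9844, so posterior SD = 0.5789.
Posterior mean = (-0.9/2.2² + 36·4.77/3.6²) / 2.9844 = 4.3775.
Interval: 4.3775 ± 0.842 × 0.5789 → [3.890, 4.865].

[3.890, 4.865]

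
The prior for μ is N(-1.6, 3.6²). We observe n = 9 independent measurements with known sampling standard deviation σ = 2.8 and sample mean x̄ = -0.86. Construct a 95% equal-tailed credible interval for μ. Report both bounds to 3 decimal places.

[-2.677, 0.864]

Posterior precision = 1/3.6² + 9/2.8² = 0.0772 + 1.1480 = 1.2251, so posterior SD = 0.9035.
Posterior mean = (-1.6/3.6² + 9·-0.86/2.8²) / 1.2251 = -0.9066.
Interval: -0.9066 ± 1.960 × 0.9035 → [-2.677, 0.864].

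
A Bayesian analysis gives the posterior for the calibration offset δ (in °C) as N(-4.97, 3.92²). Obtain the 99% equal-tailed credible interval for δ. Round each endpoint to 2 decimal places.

[-15.07, 5.13]

The posterior is symmetric, so the 99% equal-tailed interval is δ = -4.97 ± z·3.92 with z = 2.576.
Half-width: 2.576 × 3.92 = 10.10.
-4.97 − 10.10 = -15.07; -4.97 + 10.10 = 5.13.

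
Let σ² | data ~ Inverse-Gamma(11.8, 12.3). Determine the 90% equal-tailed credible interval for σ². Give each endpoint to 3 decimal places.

Inverse-Gamma(11.8, 12.3) quantiles: F⁻¹(0.05) and F⁻¹(0.95).
Equivalently, 1/σ² ~ Gamma(11.8, rate = 12.3); invert its 0.95 and 0.05 quantiles.
Posterior mean ≈ 1.139, SD ≈ 0.364; a Normal approximation gives roughly [0.540, 1.737].
Exact: lower = 0.685; upper = 1.816.

[0.685, 1.816]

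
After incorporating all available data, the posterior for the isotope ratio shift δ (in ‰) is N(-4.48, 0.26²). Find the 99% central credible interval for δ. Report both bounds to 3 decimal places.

[-5.150, -3.810]

The posterior is symmetric, so the 99% equal-tailed interval is δ = -4.48 ± z·0.26 with z = 2.576.
Half-width: 2.576 × 0.26 = 0.670.
-4.48 − 0.670 = -5.150; -4.48 + 0.670 = -3.810.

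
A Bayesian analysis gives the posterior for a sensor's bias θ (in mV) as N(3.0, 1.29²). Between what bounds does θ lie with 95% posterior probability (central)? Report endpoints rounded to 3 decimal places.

[0.472, 5.528]

The posterior is symmetric, so the 95% equal-tailed interval is θ = 3.0 ± z·1.29 with z = 1.960.
Half-width: 1.960 × 1.29 = 2.528.
3.0 − 2.528 = 0.472; 3.0 + 2.528 = 5.528.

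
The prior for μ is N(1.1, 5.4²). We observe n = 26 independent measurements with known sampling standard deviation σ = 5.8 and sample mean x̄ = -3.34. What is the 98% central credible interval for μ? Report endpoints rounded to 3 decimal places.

Posterior precision = 1/5.4² + 26/5.8² = 0.0343 + 0.7729 = 0.8072, so posterior SD = 1.1130.
Posterior mean = (1.1/5.4² + 26·-3.34/5.8²) / 0.8072 = -3.1514.
Interval: -3.1514 ± 2.326 × 1.1130 → [-5.741, -0.562].

[-5.741, -0.562]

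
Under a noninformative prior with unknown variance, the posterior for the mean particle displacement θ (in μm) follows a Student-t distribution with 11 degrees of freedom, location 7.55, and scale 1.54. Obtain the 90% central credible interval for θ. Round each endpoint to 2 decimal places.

[4.78, 10.32]

The t_11 distribution is symmetric; the 90% interval is 7.55 ± t·1.54 with t_{0.95,11} = 1.796.
Half-width: 1.796 × 1.54 = 2.77.
7.55 − 2.77 = 4.78; 7.55 + 2.77 = 10.32.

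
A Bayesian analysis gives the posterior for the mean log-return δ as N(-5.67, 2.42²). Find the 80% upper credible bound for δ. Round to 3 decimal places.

Need U with P(δ ≤ U) = 0.80: U = -5.67 + z_{0.2}·2.42.
z = 0.842; U = -5.67 + 0.842 × 2.42 = -3.633.

-3.633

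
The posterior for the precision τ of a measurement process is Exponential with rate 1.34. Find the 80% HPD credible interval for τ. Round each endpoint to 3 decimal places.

[0.000, 1.201]

The exponential density is strictly decreasing on [0, ∞), so the HPD interval is anchored at 0: [0, q] with P(τ ≤ q) = 0.80.
q = −ln(1 − 0.80) / 1.34 = 1.6094 / 1.34 = 1.201.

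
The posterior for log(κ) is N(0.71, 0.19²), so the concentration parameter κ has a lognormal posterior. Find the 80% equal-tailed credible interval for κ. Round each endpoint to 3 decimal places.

On the log scale the 80% interval is 0.71 ± 1.282 × 0.19 = [0.4665, 0.9535].
Exponentiate: [e^0.4665, e^0.9535] = [1.594, 2.595].

[1.594, 2.595]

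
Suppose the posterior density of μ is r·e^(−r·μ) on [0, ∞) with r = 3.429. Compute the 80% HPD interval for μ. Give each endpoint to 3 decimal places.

The exponential density is strictly decreasing on [0, ∞), so the HPD interval is anchored at 0: [0, q] with P(μ ≤ q) = 0.80.
q = −ln(1 − 0.80) / 3.429 = 1.6094 / 3.429 = 0.469.

[0.000, 0.469]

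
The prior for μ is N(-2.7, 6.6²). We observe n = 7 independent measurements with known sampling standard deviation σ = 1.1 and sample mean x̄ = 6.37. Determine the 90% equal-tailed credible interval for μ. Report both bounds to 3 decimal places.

[5.652, 7.017]

Posterior precision = 1/6.6² + 7/1.1² = 0.0230 + 5.7851 = 5.8081, so posterior SD = 0.4149.
Posterior mean = (-2.7/6.6² + 7·6.37/1.1²) / 5.8081 = 6.3342.
Interval: 6.3342 ± 1.645 × 0.4149 → [5.652, 7.017].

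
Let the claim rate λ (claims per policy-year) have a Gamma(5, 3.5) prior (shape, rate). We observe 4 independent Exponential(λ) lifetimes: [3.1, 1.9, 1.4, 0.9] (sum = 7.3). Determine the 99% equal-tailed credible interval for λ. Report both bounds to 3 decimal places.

Posterior: Gamma(5+4, 3.5+7.3) = Gamma(9, 10.8) (shape, rate).
Equal-tailed 99% interval: Gamma(9, 10.8) quantiles at 0.005 and 0.995.
Posterior mean ≈ 0.833, SD ≈ 0.278; a Normal approximation gives roughly [0.118, 1.549].
Exact: lower = 0.290; upper = 1.720.

[0.290, 1.720]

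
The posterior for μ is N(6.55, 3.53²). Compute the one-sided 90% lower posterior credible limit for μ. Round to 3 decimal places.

Need L with P(μ ≥ L) = 0.90: L = 6.55 − z_{0.1}·3.53.
z = 1.282; L = 6.55 − 1.282 × 3.53 = 2.026.

2.026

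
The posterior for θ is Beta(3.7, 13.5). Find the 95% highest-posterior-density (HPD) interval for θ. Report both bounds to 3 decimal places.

[0.046, 0.404]

The posterior is unimodal and skewed, so the HPD interval has equal density at both endpoints and is the shortest 95% interval.
Solving f(0.046) = f(0.404) with F(0.404) − F(0.046) = 0.95 gives [0.046, 0.404].
For comparison, the equal-tailed interval is [0.062, 0.431]; the HPD is narrower and shifted toward the mode.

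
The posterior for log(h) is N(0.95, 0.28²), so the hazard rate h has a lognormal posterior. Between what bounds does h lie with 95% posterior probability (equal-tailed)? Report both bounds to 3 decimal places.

[1.494, 4.476]

On the log scale the 95% interval is 0.95 ± 1.960 × 0.28 = [0.4012, 1.4988].
Exponentiate: [e^0.4012, e^1.4988] = [1.494, 4.476].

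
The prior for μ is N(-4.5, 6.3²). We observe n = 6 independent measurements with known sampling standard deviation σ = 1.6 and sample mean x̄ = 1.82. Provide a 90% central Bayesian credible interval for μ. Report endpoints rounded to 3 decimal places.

[0.684, 2.821]

Posterior precision = 1/6.3² + 6/1.6² = 0.0252 + 2.3437 = 2.3689, so posterior SD = 0.6497.
Posterior mean = (-4.5/6.3² + 6·1.82/1.6²) / 2.3689 = 1.7528.
Interval: 1.7528 ± 1.645 × 0.6497 → [0.684, 2.821].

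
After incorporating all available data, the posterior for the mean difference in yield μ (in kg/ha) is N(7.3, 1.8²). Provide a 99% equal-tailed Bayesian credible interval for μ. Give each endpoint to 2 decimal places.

The posterior is symmetric, so the 99% equal-tailed interval is μ = 7.3 ± z·1.8 with z = 2.576.
Half-width: 2.576 × 1.8 = 4.64.
7.3 − 4.64 = 2.66; 7.3 + 4.64 = 11.94.

[2.66, 11.94]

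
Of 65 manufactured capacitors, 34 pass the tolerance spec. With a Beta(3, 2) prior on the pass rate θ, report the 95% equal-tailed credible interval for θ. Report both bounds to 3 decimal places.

[0.412, 0.644]

Posterior: Beta(3+34, 2+31) = Beta(37, 33).
Equal-tailed 95% interval: the 0.025 and 0.975 quantiles of Beta(37, 33).
Posterior mean ≈ 0.529, SD ≈ 0.059; a Normal approximation gives roughly [0.412, 0.645].
Exact: F⁻¹(0.025) = 0.412; F⁻¹(0.975) = 0.644.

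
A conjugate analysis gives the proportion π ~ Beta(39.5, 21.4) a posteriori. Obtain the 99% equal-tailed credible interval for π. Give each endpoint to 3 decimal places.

Posterior: Beta(39.5, 21.4).
Equal-tailed 99% interval: the 0.005 and 0.995 quantiles of Beta(39.5, 21.4).
Posterior mean ≈ 0.649, SD ≈ 0.061; a Normal approximation gives roughly [0.492, 0.805].
Exact: F⁻¹(0.005) = 0.486; F⁻¹(0.995) = 0.794.

[0.486, 0.794]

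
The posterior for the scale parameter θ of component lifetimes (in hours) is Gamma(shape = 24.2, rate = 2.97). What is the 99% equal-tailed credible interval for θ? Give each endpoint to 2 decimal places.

Posterior: Gamma(shape 24.2, rate 2.97).
Equal-tailed 99% interval: Gamma(24.2, 2.97) quantiles at 0.005 and 0.995.
Posterior mean ≈ 8.15, SD ≈ 1.66; a Normal approximation gives roughly [3.88, 12.41].
Exact: lower = 4.51; upper = 13.04.

[4.51, 13.04]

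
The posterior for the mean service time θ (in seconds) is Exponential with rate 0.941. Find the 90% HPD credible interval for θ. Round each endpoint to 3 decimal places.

[0.000, 2.447]

The exponential density is strictly decreasing on [0, ∞), so the HPD interval is anchored at 0: [0, q] with P(θ ≤ q) = 0.90.
q = −ln(1 − 0.90) / 0.941 = 2.3026 / 0.941 = 2.447.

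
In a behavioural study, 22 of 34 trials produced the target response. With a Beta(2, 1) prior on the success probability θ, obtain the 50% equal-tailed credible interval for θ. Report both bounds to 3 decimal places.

Posterior: Beta(2+22, 1+12) = Beta(24, 13).
Equal-tailed 50% interval: the 0.25 and 0.75 quantiles of Beta(24, 13).
Posterior mean ≈ 0.649, SD ≈ 0.077; a Normal approximation gives roughly [0.596, 0.701].
Exact: F⁻¹(0.25) = 0.597; F⁻¹(0.75) = 0.703.

[0.597, 0.703]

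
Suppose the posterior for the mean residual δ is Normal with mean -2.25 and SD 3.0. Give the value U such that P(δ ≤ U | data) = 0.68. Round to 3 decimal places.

Need U with P(δ ≤ U) = 0.68: U = -2.25 + z_{0.32}·3.0.
z = 0.468; U = -2.25 + 0.468 × 3.0 = -0.847.

-0.847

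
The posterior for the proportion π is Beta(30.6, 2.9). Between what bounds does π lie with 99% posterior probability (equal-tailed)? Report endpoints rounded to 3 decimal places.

[0.749, 0.990]

Posterior: Beta(30.6, 2.9).
Equal-tailed 99% interval: the 0.005 and 0.995 quantiles of Beta(30.6, 2.9).
Posterior mean ≈ 0.913, SD ≈ 0.048; a Normal approximation gives roughly [0.790, 1.037].
Exact: F⁻¹(0.005) = 0.749; F⁻¹(0.995) = 0.990.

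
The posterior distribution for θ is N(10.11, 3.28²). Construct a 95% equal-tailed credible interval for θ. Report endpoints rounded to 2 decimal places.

The posterior is symmetric, so the 95% equal-tailed interval is θ = 10.11 ± z·3.28 with z = 1.960.
Half-width: 1.960 × 3.28 = 6.43.
10.11 − 6.43 = 3.68; 10.11 + 6.43 = 16.54.

[3.68, 16.54]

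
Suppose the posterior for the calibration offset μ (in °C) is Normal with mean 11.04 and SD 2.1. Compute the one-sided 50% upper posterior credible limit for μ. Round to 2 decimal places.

Need U with P(μ ≤ U) = 0.50: U = 11.04 + z_{0.5}·2.1.
z = 0.000; U = 11.04 + 0.000 × 2.1 = 11.04.

11.04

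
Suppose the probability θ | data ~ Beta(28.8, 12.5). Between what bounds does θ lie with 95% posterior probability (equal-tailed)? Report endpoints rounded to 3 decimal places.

[0.551, 0.826]

Posterior: Beta(28.8, 12.5).
Equal-tailed 95% interval: the 0.025 and 0.975 quantiles of Beta(28.8, 12.5).
Posterior mean ≈ 0.697, SD ≈ 0.071; a Normal approximation gives roughly [0.559, 0.836].
Exact: F⁻¹(0.025) = 0.551; F⁻¹(0.975) = 0.826.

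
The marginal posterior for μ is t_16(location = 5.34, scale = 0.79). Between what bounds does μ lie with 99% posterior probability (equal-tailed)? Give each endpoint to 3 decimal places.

[3.033, 7.647]

The t_16 distribution is symmetric; the 99% interval is 5.34 ± t·0.79 with t_{0.995,16} = 2.921.
Half-width: 2.921 × 0.79 = 2.307.
5.34 − 2.307 = 3.033; 5.34 + 2.307 = 7.647.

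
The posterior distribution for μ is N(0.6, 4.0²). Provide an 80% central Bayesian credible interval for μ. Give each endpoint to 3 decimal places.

[-4.526, 5.726]

The posterior is symmetric, so the 80% equal-tailed interval is μ = 0.6 ± z·4.0 with z = 1.282.
Half-width: 1.282 × 4.0 = 5.126.
0.6 − 5.126 = -4.526; 0.6 + 5.126 = 5.726.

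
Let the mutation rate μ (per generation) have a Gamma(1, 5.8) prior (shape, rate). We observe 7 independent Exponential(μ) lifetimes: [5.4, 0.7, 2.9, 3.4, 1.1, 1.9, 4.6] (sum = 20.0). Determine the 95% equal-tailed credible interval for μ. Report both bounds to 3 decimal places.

[0.134, 0.559]

Posterior: Gamma(1+7, 5.8+20.0) = Gamma(8, 25.8) (shape, rate).
Equal-tailed 95% interval: Gamma(8, 25.8) quantiles at 0.025 and 0.975.
Posterior mean ≈ 0.310, SD ≈ 0.110; a Normal approximation gives roughly [0.095, 0.525].
Exact: lower = 0.134; upper = 0.559.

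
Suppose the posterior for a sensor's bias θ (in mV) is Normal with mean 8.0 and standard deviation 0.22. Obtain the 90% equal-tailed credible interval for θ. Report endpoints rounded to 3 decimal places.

[7.638, 8.362]

The posterior is symmetric, so the 90% equal-tailed interval is θ = 8.0 ± z·0.22 with z = 1.645.
Half-width: 1.645 × 0.22 = 0.362.
8.0 − 0.362 = 7.638; 8.0 + 0.362 = 8.362.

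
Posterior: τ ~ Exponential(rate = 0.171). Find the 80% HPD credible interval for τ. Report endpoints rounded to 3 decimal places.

The exponential density is strictly decreasing on [0, ∞), so the HPD interval is anchored at 0: [0, q] with P(τ ≤ q) = 0.80.
q = −ln(1 − 0.80) / 0.171 = 1.6094 / 0.171 = 9.412.

[0.000, 9.412]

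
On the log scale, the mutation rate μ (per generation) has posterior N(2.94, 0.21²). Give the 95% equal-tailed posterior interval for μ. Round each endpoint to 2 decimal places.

[12.53, 28.55]

On the log scale the 95% interval is 2.94 ± 1.960 × 0.21 = [2.5284, 3.3516].
Exponentiate: [e^2.5284, e^3.3516] = [12.53, 28.55].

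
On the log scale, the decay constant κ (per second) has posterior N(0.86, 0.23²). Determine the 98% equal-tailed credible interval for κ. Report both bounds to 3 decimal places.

On the log scale the 98% interval is 0.86 ± 2.326 × 0.23 = [0.3249, 1.3951].
Exponentiate: [e^0.3249, e^1.3951] = [1.384, 4.035].

[1.384, 4.035]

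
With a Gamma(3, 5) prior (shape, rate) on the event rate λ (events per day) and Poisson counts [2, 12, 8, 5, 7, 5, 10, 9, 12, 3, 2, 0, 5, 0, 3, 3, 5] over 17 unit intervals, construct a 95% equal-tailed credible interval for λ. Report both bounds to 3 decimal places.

[3.453, 5.179]

Posterior: Gamma(3+91, 5+17) = Gamma(94, 22) (shape, rate).
Equal-tailed 95% interval: Gamma(94, 22) quantiles at 0.025 and 0.975.
Posterior mean ≈ 4.273, SD ≈ 0.441; a Normal approximation gives roughly [3.409, 5.136].
Exact: lower = 3.453; upper = 5.179.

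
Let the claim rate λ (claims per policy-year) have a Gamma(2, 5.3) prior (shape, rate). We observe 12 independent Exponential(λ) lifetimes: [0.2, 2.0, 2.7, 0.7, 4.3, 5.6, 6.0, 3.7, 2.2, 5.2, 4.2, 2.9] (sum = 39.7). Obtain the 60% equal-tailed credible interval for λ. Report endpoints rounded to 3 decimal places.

Posterior: Gamma(2+12, 5.3+39.7) = Gamma(14, 45.0) (shape, rate).
Equal-tailed 60% interval: Gamma(14, 45.0) quantiles at 0.2 and 0.8.
Posterior mean ≈ 0.311, SD ≈ 0.083; a Normal approximation gives roughly [0.241, 0.381].
Exact: lower = 0.240; upper = 0.378.

[0.240, 0.378]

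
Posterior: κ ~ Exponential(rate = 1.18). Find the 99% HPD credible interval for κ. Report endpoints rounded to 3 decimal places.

The exponential density is strictly decreasing on [0, ∞), so the HPD interval is anchored at 0: [0, q] with P(κ ≤ q) = 0.99.
q = −ln(1 − 0.99) / 1.18 = 4.6052 / 1.18 = 3.903.

[0.000, 3.903]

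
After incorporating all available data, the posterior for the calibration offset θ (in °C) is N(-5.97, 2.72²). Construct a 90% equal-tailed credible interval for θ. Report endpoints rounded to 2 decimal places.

The posterior is symmetric, so the 90% equal-tailed interval is θ = -5.97 ± z·2.72 with z = 1.645.
Half-width: 1.645 × 2.72 = 4.47.
-5.97 − 4.47 = -10.44; -5.97 + 4.47 = -1.50.

[-10.44, -1.50]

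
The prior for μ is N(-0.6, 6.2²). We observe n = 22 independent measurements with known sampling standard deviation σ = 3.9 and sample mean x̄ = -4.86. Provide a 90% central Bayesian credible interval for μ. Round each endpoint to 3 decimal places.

Posterior precision = 1/6.2² + 22/3.9² = 0.0260 + 1.4464 = 1.4724, so posterior SD = 0.8241.
Posterior mean = (-0.6/6.2² + 22·-4.86/3.9²) / 1.4724 = -4.7847.
Interval: -4.7847 ± 1.645 × 0.8241 → [-6.140, -3.429].

[-6.140, -3.429]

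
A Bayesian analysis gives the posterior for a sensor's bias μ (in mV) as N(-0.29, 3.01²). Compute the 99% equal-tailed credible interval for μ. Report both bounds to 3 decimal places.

The posterior is symmetric, so the 99% equal-tailed interval is μ = -0.29 ± z·3.01 with z = 2.576.
Half-width: 2.576 × 3.01 = 7.753.
-0.29 − 7.753 = -8.043; -0.29 + 7.753 = 7.463.

[-8.043, 7.463]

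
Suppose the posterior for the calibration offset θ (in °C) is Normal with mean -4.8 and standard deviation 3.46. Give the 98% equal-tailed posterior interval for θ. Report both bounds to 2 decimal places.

[-12.85, 3.25]

The posterior is symmetric, so the 98% equal-tailed interval is θ = -4.8 ± z·3.46 with z = 2.326.
Half-width: 2.326 × 3.46 = 8.05.
-4.8 − 8.05 = -12.85; -4.8 + 8.05 = 3.25.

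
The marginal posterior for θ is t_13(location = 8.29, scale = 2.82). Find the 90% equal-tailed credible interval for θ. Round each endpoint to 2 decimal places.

The t_13 distribution is symmetric; the 90% interval is 8.29 ± t·2.82 with t_{0.95,13} = 1.771.
Half-width: 1.771 × 2.82 = 4.99.
8.29 − 4.99 = 3.30; 8.29 + 4.99 = 13.28.

[3.30, 13.28]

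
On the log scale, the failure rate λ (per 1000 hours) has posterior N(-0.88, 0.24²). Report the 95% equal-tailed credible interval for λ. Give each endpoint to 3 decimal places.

On the log scale the 95% interval is -0.88 ± 1.960 × 0.24 = [-1.3504, -0.4096].
Exponentiate: [e^-1.3504, e^-0.4096] = [0.259, 0.664].

[0.259, 0.664]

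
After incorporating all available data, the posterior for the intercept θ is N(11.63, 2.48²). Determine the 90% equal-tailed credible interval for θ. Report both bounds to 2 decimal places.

[7.55, 15.71]

The posterior is symmetric, so the 90% equal-tailed interval is θ = 11.63 ± z·2.48 with z = 1.645.
Half-width: 1.645 × 2.48 = 4.08.
11.63 − 4.08 = 7.55; 11.63 + 4.08 = 15.71.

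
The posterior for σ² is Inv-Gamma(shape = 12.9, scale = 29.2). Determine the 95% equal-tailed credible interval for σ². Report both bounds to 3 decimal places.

Inverse-Gamma(12.9, 29.2) quantiles: F⁻¹(0.025) and F⁻¹(0.975).
Equivalently, 1/σ² ~ Gamma(12.9, rate = 29.2); invert its 0.975 and 0.025 quantiles.
Posterior mean ≈ 2.454, SD ≈ 0.743; a Normal approximation gives roughly [0.997, 3.910].
Exact: lower = 1.402; upper = 4.263.

[1.402, 4.263]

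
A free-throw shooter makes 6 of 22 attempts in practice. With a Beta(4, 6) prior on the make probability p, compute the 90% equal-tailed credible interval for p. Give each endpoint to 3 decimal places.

Posterior: Beta(4+6, 6+16) = Beta(10, 22).
Equal-tailed 90% interval: the 0.05 and 0.95 quantiles of Beta(10, 22).
Posterior mean ≈ 0.312, SD ≈ 0.081; a Normal approximation gives roughly [0.180, 0.445].
Exact: F⁻¹(0.05) = 0.187; F⁻¹(0.95) = 0.452.

[0.187, 0.452]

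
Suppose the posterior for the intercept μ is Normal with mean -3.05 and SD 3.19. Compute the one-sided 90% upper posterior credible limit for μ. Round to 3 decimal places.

Need U with P(μ ≤ U) = 0.90: U = -3.05 + z_{0.1}·3.19.
z = 1.282; U = -3.05 + 1.282 × 3.19 = 1.038.

1.038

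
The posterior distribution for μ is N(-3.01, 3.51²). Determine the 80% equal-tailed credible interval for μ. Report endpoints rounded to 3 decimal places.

The posterior is symmetric, so the 80% equal-tailed interval is μ = -3.01 ± z·3.51 with z = 1.282.
Half-width: 1.282 × 3.51 = 4.498.
-3.01 − 4.498 = -7.508; -3.01 + 4.498 = 1.488.

[-7.508, 1.488]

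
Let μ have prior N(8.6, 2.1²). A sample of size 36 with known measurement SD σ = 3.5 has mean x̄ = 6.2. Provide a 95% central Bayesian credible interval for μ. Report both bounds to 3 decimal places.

[5.270, 7.474]

Posterior precision = 1/2.1² + 36/3.5² = 0.2268 + 2.9388 = 3.1655, so posterior SD = 0.5621.
Posterior mean = (8.6/2.1² + 36·6.2/3.5²) / 3.1655 = 6.3719.
Interval: 6.3719 ± 1.960 × 0.5621 → [5.270, 7.474].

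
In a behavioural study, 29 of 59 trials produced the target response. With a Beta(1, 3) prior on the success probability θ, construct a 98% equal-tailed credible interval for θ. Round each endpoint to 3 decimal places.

[0.333, 0.621]

Posterior: Beta(1+29, 3+30) = Beta(30, 33).
Equal-tailed 98% interval: the 0.01 and 0.99 quantiles of Beta(30, 33).
Posterior mean ≈ 0.476, SD ≈ 0.062; a Normal approximation gives roughly [0.331, 0.621].
Exact: F⁻¹(0.01) = 0.333; F⁻¹(0.99) = 0.621.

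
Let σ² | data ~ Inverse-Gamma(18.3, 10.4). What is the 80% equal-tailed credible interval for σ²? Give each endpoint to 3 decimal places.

Inverse-Gamma(18.3, 10.4) quantiles: F⁻¹(0.1) and F⁻¹(0.9).
Equivalently, 1/σ² ~ Gamma(18.3, rate = 10.4); invert its 0.9 and 0.1 quantiles.
Posterior mean ≈ 0.601, SD ≈ 0.149; a Normal approximation gives roughly [0.410, 0.792].
Exact: lower = 0.434; upper = 0.795.

[0.434, 0.795]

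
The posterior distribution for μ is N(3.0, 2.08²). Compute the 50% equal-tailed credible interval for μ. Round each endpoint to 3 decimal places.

[1.597, 4.403]

The posterior is symmetric, so the 50% equal-tailed interval is μ = 3.0 ± z·2.08 with z = 0.674.
Half-width: 0.674 × 2.08 = 1.403.
3.0 − 1.403 = 1.597; 3.0 + 1.403 = 4.403.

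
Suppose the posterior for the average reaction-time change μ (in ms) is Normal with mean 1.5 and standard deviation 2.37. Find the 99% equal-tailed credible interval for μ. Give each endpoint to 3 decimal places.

The posterior is symmetric, so the 99% equal-tailed interval is μ = 1.5 ± z·2.37 with z = 2.576.
Half-width: 2.576 × 2.37 = 6.105.
1.5 − 6.105 = -4.605; 1.5 + 6.105 = 7.605.

[-4.605, 7.605]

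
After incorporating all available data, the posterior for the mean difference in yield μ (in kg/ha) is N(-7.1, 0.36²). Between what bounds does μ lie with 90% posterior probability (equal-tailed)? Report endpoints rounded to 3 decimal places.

[-7.692, -6.508]

The posterior is symmetric, so the 90% equal-tailed interval is μ = -7.1 ± z·0.36 with z = 1.645.
Half-width: 1.645 × 0.36 = 0.592.
-7.1 − 0.592 = -7.692; -7.1 + 0.592 = -6.508.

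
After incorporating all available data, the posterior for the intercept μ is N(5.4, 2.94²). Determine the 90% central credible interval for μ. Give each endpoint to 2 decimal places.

[0.56, 10.24]

The posterior is symmetric, so the 90% equal-tailed interval is μ = 5.4 ± z·2.94 with z = 1.645.
Half-width: 1.645 × 2.94 = 4.84.
5.4 − 4.84 = 0.56; 5.4 + 4.84 = 10.24.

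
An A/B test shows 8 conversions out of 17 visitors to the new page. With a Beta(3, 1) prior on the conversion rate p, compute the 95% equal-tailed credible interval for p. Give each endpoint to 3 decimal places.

Posterior: Beta(3+8, 1+9) = Beta(11, 10).
Equal-tailed 95% interval: the 0.025 and 0.975 quantiles of Beta(11, 10).
Posterior mean ≈ 0.524, SD ≈ 0.106; a Normal approximation gives roughly [0.315, 0.733].
Exact: F⁻¹(0.025) = 0.315; F⁻¹(0.975) = 0.728.

[0.315, 0.728]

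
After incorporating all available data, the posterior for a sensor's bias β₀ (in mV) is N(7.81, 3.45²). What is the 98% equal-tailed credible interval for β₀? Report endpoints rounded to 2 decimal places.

[-0.22, 15.84]

The posterior is symmetric, so the 98% equal-tailed interval is β₀ = 7.81 ± z·3.45 with z = 2.326.
Half-width: 2.326 × 3.45 = 8.03.
7.81 − 8.03 = -0.22; 7.81 + 8.03 = 15.84.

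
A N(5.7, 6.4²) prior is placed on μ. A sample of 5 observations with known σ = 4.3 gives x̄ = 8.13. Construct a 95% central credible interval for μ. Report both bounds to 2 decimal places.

Posterior precision = 1/6.4² + 5/4.3² = 0.0244 + 0.2704 = 0.2948, so posterior SD = 1.8417.
Posterior mean = (5.7/6.4² + 5·8.13/4.3²) / 0.2948 = 7.9288.
Interval: 7.9288 ± 1.960 × 1.8417 → [4.32, 11.54].

[4.32, 11.54]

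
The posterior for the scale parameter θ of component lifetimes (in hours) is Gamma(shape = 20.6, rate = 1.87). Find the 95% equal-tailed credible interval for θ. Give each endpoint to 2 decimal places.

[6.78, 16.26]

Posterior: Gamma(shape 20.6, rate 1.87).
Equal-tailed 95% interval: Gamma(20.6, 1.87) quantiles at 0.025 and 0.975.
Posterior mean ≈ 11.02, SD ≈ 2.43; a Normal approximation gives roughly [6.26, 15.77].
Exact: lower = 6.78; upper = 16.26.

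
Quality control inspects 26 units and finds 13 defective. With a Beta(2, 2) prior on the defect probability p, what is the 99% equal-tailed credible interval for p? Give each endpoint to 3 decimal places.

Posterior: Beta(2+13, 2+13) = Beta(15, 15).
Equal-tailed 99% interval: the 0.005 and 0.995 quantiles of Beta(15, 15).
Posterior mean ≈ 0.500, SD ≈ 0.090; a Normal approximation gives roughly [0.269, 0.731].
Exact: F⁻¹(0.005) = 0.276; F⁻¹(0.995) = 0.724.

[0.276, 0.724]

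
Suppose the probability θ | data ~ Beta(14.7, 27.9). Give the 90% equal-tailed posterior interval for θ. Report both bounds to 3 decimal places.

Posterior: Beta(14.7, 27.9).
Equal-tailed 90% interval: the 0.05 and 0.95 quantiles of Beta(14.7, 27.9).
Posterior mean ≈ 0.345, SD ≈ 0.072; a Normal approximation gives roughly [0.227, 0.463].
Exact: F⁻¹(0.05) = 0.231; F⁻¹(0.95) = 0.468.

[0.231, 0.468]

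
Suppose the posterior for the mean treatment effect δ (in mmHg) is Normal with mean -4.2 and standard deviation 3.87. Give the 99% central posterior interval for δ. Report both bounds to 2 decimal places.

The posterior is symmetric, so the 99% equal-tailed interval is δ = -4.2 ± z·3.87 with z = 2.576.
Half-width: 2.576 × 3.87 = 9.97.
-4.2 − 9.97 = -14.17; -4.2 + 9.97 = 5.77.

[-14.17, 5.77]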